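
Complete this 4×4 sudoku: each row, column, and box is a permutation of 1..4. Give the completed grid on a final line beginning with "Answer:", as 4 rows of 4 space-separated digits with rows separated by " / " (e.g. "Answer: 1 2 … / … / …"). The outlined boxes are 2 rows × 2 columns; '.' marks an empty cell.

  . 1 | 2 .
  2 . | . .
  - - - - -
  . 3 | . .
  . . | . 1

Step 1. [r2c2∈{4}] only 4 remains possible at r2c2, so r2c2=4.
Step 2. [r3c3∈{4}] r3c3 is down to just 4. So r3c3=4.
Step 3. [r2c4∈{3}] only 3 remains possible at r2c4. So r2c4=3.
Step 4. [r1c4∈{4}] r1c4's peers cover all but 4 ⇒ r1c4=4.
Step 5. [r3c1∈{1}] r3c1 is down to just 1 ⇒ r3c1=1.
Step 6. [r1c1∈{3}] r1c1 has the single candidate 3. So r1c1=3.
Step 7. [r4c2∈{2}] r4c2 has the single candidate 2 ⇒ r4c2=2.
Step 8. [r4c1∈{4}] only 4 remains possible at r4c1, so r4c1=4.
Step 9. [r4c3∈{3}] r4c3 is down to just 3, so r4c3=3.
Step 10. [r2c3∈{1}] r2c3's peers cover all but 1, so r2c3=1.
Step 11. [r3c4∈{2}] r3c4 has the single candidate 2 ⇒ r3c4=2.

Answer: 3 1 2 4 / 2 4 1 3 / 1 3 4 2 / 4 2 3 1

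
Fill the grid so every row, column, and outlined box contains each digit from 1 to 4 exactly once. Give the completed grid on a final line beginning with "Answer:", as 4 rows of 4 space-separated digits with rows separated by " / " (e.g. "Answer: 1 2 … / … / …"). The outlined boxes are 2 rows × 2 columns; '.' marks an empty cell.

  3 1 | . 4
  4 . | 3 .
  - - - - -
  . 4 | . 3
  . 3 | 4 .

Step 1. [r3c3∈{1,2}] r3c3 is the only open cell in col 3 admitting 1. So r3c3=1.
Step 2. [r4c4∈{2}] r4c4's peers cover all but 2, so r4c4=2.
Step 3. [r2c2∈{2}] nothing but 2 survives at r2c2, so r2c2=2.
Step 4. [r4c1∈{1}] nothing but 1 survives at r4c1 ⇒ r4c1=1.
Step 5. [r3c1∈{2}] r3c1 is down to just 2 ⇒ r3c1=2.
Step 6. [r2c4∈{1}] only 1 remains possible at r2c4, so r2c4=1.
Step 7. [r1c3∈{2}] only 2 remains possible at r1c3 ⇒ r1c3=2.

Answer: 3 1 2 4 / 4 2 3 1 / 2 4 1 3 / 1 3 4 2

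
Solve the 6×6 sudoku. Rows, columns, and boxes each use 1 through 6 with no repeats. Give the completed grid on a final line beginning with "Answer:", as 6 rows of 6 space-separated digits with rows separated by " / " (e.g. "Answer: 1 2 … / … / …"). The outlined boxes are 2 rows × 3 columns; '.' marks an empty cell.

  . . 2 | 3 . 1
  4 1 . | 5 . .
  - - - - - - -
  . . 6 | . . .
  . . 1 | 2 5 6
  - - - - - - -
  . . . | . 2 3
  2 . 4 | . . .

Step 1. [r3c5∈{1,3,4}] r3c5 is the only open cell in col 5 admitting 3. So r3c5=3.
Step 2. [r5c1∈{1,5,6}] 1 has one home in col 1: r5c1. So r5c1=1.
Step 3. [r1c1∈{5,6}] col 1 places 6 nowhere but r1c1. So r1c1=6.
Step 4. [r1c2∈{5}] nothing but 5 survives at r1c2 ⇒ r1c2=5.
Step 5. [r3c4∈{1,4}] row 3 places 1 nowhere but r3c4. So r3c4=1.
Step 6. [r6c4∈{6}] only 6 remains possible at r6c4, so r6c4=6.
Step 7. [r4c2∈{3,4}] across row 4, 4 lands solely at r4c2, so r4c2=4.
Step 8. [r1c5∈{4}] r1c5 is down to just 4 ⇒ r1c5=4.
Step 9. [r3c6∈{4}] r3c6 is down to just 4. So r3c6=4.
Step 10. [r6c6∈{5}] nothing but 5 survives at r6c6. So r6c6=5.
Step 11. [r5c4∈{4}] r5c4 is down to just 4. So r5c4=4.
Step 12. [r2c5∈{6}] only 6 remains possible at r2c5. So r2c5=6.
Step 13. [r6c2∈{3}] r6c2's peers cover all but 3. So r6c2=3.
Step 14. [r5c2∈{6}] only 6 remains possible at r5c2, so r5c2=6.
Step 15. [r3c2∈{2}] nothing but 2 survives at r3c2, so r3c2=2.
Step 16. [r6c5∈{1}] r6c5's peers cover all but 1, so r6c5=1.
Step 17. [r3c1∈{5}] r3c1 has the single candidate 5 ⇒ r3c1=5.
Step 18. [r4c1∈{3}] r4c1 has the single candidate 3. So r4c1=3.
Step 19. [r5c3∈{5}] r5c3 has the single candidate 5, so r5c3=5.
Step 20. [r2c6∈{2}] r2c6 is down to just 2. So r2c6=2.
Step 21. [r2c3∈{3}] only 3 remains possible at r2c3. So r2c3=3.

Answer: 6 5 2 3 4 1 / 4 1 3 5 6 2 / 5 2 6 1 3 4 / 3 4 1 2 5 6 / 1 6 5 4 2 3 / 2 3 4 6 1 5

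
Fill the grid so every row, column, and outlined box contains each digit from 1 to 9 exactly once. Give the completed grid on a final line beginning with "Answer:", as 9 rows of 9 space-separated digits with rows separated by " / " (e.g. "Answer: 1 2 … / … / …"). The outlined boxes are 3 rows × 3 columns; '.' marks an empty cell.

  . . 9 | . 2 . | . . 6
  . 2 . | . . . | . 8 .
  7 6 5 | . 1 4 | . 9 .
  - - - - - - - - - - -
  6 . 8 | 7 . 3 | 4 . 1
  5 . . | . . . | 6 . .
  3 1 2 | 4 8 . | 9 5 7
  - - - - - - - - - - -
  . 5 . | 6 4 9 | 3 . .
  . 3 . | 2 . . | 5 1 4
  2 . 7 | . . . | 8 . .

Step 1. [r2c5∈{3,5,6,7,9}] 6 has one home in col 5: r2c5, so r2c5=6.
Step 2. [r1c2∈{4,8}] in col 2, 8 fits only at r1c2, so r1c2=8.
Step 3. [r2c3∈{1,3,4}] r2c3 is the only open cell in col 3 admitting 3. So r2c3=3.
Step 4. [r1c8∈{3,4,7}] across col 8, 4 lands solely at r1c8. So r1c8=4.
Step 5. [r1c4∈{3,5}] r1c4 is the only open cell in row 1 admitting 3, so r1c4=3.
Step 6. [r1c6∈{5,7}] in row 1, 5 fits only at r1c6 ⇒ r1c6=5.
Step 7. [r4c8∈{2}] only 2 remains possible at r4c8 ⇒ r4c8=2.
Step 8. [r4c2∈{9}] r4c2 has the single candidate 9. So r4c2=9.
Step 9. [r1c1∈{1}] nothing but 1 survives at r1c1, so r1c1=1.
Step 10. [r8c6∈{7,8}] r8c6 is the only open cell in col 6 admitting 8. So r8c6=8.
Step 11. [r9c6∈{1}] r9c6's peers cover all but 1. So r9c6=1.
Step 12. [r3c9∈{2,3}] across row 3, 3 lands solely at r3c9. So r3c9=3.
Step 13. [r9c2∈{4}] r9c2 has the single candidate 4. So r9c2=4.
Step 14. [r2c6∈{7}] r2c6 is down to just 7. So r2c6=7.
Step 15. [r9c4∈{5}] r9c4's peers cover all but 5. So r9c4=5.
Step 16. [r2c4∈{9}] r2c4's peers cover all but 9, so r2c4=9.
Step 17. [r9c9∈{9}] r9c9's peers cover all but 9 ⇒ r9c9=9.
Step 18. [r4c5∈{5}] r4c5 has the single candidate 5 ⇒ r4c5=5.
Step 19. [r5c6∈{2}] nothing but 2 survives at r5c6. So r5c6=2.
Step 20. [r7c9∈{2}] r7c9 has the single candidate 2. So r7c9=2.
Step 21. [r5c9∈{8}] r5c9 is down to just 8. So r5c9=8.
Step 22. [r7c8∈{7}] nothing but 7 survives at r7c8 ⇒ r7c8=7.
Step 23. [r6c6∈{6}] r6c6's peers cover all but 6, so r6c6=6.
Step 24. [r2c9∈{5}] r2c9 has the single candidate 5, so r2c9=5.
Step 25. [r1c7∈{7}] only 7 remains possible at r1c7. So r1c7=7.
Step 26. [r5c8∈{3}] r5c8 has the single candidate 3 ⇒ r5c8=3.
Step 27. [r9c5∈{3}] only 3 remains possible at r9c5. So r9c5=3.
Step 28. [r2c7∈{1}] r2c7 has the single candidate 1 ⇒ r2c7=1.
Step 29. [r7c1∈{8}] r7c1's peers cover all but 8 ⇒ r7c1=8.
Step 30. [r7c3∈{1}] r7c3's peers cover all but 1 ⇒ r7c3=1.
Step 31. [r8c1∈{9}] only 9 remains possible at r8c1, so r8c1=9.
Step 32. [r5c4∈{1}] nothing but 1 survives at r5c4, so r5c4=1.
Step 33. [r5c5∈{9}] nothing but 9 survives at r5c5, so r5c5=9.
Step 34. [r3c7∈{2}] r3c7 has the single candidate 2 ⇒ r3c7=2.
Step 35. [r8c5∈{7}] r8c5 is down to just 7 ⇒ r8c5=7.
Step 36. [r5c2∈{7}] r5c2's peers cover all but 7 ⇒ r5c2=7.
Step 37. [r8c3∈{6}] only 6 remains possible at r8c3. So r8c3=6.
Step 38. [r2c1∈{4}] r2c1 is down to just 4 ⇒ r2c1=4.
Step 39. [r9c8∈{6}] r9c8 has the single candidate 6. So r9c8=6.
Step 40. [r3c4∈{8}] r3c4's peers cover all but 8, so r3c4=8.
Step 41. [r5c3∈{4}] r5c3 is down to just 4, so r5c3=4.

Answer: 1 8 9 3 2 5 7 4 6 / 4 2 3 9 6 7 1 8 5 / 7 6 5 8 1 4 2 9 3 / 6 9 8 7 5 3 4 2 1 / 5 7 4 1 9 2 6 3 8 / 3 1 2 4 8 6 9 5 7 / 8 5 1 6 4 9 3 7 2 / 9 3 6 2 7 8 5 1 4 / 2 4 7 5 3 1 8 6 9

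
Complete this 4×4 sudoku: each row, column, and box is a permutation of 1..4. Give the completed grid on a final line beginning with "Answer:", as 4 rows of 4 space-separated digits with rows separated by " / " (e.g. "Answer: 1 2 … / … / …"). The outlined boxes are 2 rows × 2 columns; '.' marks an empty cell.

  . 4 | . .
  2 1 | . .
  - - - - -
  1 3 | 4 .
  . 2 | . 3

Step 1. [r1c3∈{1,2,3}] in col 3, 2 fits only at r1c3, so r1c3=2.
Step 2. [r4c1∈{4}] r4c1 is down to just 4, so r4c1=4.
Step 3. [r1c4∈{1}] nothing but 1 survives at r1c4. So r1c4=1.
Step 4. [r2c3∈{3}] r2c3 is down to just 3, so r2c3=3.
Step 5. [r3c4∈{2}] r3c4 has the single candidate 2, so r3c4=2.
Step 6. [r1c1∈{3}] r1c1's peers cover all but 3 ⇒ r1c1=3.
Step 7. [r4c3∈{1}] nothing but 1 survives at r4c3. So r4c3=1.
Step 8. [r2c4∈{4}] r2c4 has the single candidate 4 ⇒ r2c4=4.

Answer: 3 4 2 1 / 2 1 3 4 / 1 3 4 2 / 4 2 1 3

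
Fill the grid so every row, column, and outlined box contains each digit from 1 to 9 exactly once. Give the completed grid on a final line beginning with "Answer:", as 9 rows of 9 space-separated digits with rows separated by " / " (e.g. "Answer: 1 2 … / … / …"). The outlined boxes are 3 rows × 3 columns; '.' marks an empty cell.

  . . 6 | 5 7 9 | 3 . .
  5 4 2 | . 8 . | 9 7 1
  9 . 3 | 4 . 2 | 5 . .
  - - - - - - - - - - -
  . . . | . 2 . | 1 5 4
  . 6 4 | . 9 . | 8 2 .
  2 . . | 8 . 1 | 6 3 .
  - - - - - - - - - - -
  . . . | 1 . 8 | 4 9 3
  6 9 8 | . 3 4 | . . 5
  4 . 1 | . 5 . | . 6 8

Step 1. [r3c2∈{1,7,8}] across row 3, 7 lands solely at r3c2, so r3c2=7.
Step 2. [r9c6∈{7}] r9c6 has the single candidate 7, so r9c6=7.
Step 3. [r7c1∈{7}] nothing but 7 survives at r7c1. So r7c1=7.
Step 4. [r9c7∈{2}] only 2 remains possible at r9c7 ⇒ r9c7=2.
Step 5. [r4c3∈{7,9}] across row 4, 9 lands solely at r4c3 ⇒ r4c3=9.
Step 6. [r4c4∈{3,6,7}] in row 4, 7 fits only at r4c4 ⇒ r4c4=7.
Step 7. [r5c4∈{3}] r5c4 has the single candidate 3. So r5c4=3.
Step 8. [r7c3∈{5}] nothing but 5 survives at r7c3, so r7c3=5.
Step 9. [r1c2∈{1,8}] 1 has one home in col 2: r1c2. So r1c2=1.
Step 10. [r4c1∈{3,8}] col 1 places 3 nowhere but r4c1. So r4c1=3.
Step 11. [r2c4∈{6}] r2c4 has the single candidate 6 ⇒ r2c4=6.
Step 12. [r6c9∈{7,9}] r6c9 is the only open cell in row 6 admitting 9 ⇒ r6c9=9.
Step 13. [r1c1∈{8}] r1c1 is down to just 8 ⇒ r1c1=8.
Step 14. [r3c5∈{1}] only 1 remains possible at r3c5, so r3c5=1.
Step 15. [r3c9∈{6}] nothing but 6 survives at r3c9 ⇒ r3c9=6.
Step 16. [r5c6∈{5}] only 5 remains possible at r5c6, so r5c6=5.
Step 17. [r8c8∈{1}] r8c8 has the single candidate 1. So r8c8=1.
Step 18. [r8c4∈{2}] r8c4's peers cover all but 2. So r8c4=2.
Step 19. [r2c6∈{3}] only 3 remains possible at r2c6. So r2c6=3.
Step 20. [r5c1∈{1}] r5c1 is down to just 1 ⇒ r5c1=1.
Step 21. [r5c9∈{7}] only 7 remains possible at r5c9. So r5c9=7.
Step 22. [r4c6∈{6}] r4c6 has the single candidate 6 ⇒ r4c6=6.
Step 23. [r3c8∈{8}] only 8 remains possible at r3c8, so r3c8=8.
Step 24. [r7c5∈{6}] r7c5 is down to just 6. So r7c5=6.
Step 25. [r6c5∈{4}] r6c5 is down to just 4, so r6c5=4.
Step 26. [r1c9∈{2}] r1c9's peers cover all but 2. So r1c9=2.
Step 27. [r4c2∈{8}] nothing but 8 survives at r4c2, so r4c2=8.
Step 28. [r9c4∈{9}] r9c4's peers cover all but 9 ⇒ r9c4=9.
Step 29. [r1c8∈{4}] only 4 remains possible at r1c8 ⇒ r1c8=4.
Step 30. [r6c3∈{7}] r6c3's peers cover all but 7, so r6c3=7.
Step 31. [r7c2∈{2}] only 2 remains possible at r7c2, so r7c2=2.
Step 32. [r8c7∈{7}] r8c7's peers cover all but 7, so r8c7=7.
Step 33. [r9c2∈{3}] r9c2 is down to just 3. So r9c2=3.
Step 34. [r6c2∈{5}] r6c2 has the single candidate 5. So r6c2=5.

Answer: 8 1 6 5 7 9 3 4 2 / 5 4 2 6 8 3 9 7 1 / 9 7 3 4 1 2 5 8 6 / 3 8 9 7 2 6 1 5 4 / 1 6 4 3 9 5 8 2 7 / 2 5 7 8 4 1 6 3 9 / 7 2 5 1 6 8 4 9 3 / 6 9 8 2 3 4 7 1 5 / 4 3 1 9 5 7 2 6 8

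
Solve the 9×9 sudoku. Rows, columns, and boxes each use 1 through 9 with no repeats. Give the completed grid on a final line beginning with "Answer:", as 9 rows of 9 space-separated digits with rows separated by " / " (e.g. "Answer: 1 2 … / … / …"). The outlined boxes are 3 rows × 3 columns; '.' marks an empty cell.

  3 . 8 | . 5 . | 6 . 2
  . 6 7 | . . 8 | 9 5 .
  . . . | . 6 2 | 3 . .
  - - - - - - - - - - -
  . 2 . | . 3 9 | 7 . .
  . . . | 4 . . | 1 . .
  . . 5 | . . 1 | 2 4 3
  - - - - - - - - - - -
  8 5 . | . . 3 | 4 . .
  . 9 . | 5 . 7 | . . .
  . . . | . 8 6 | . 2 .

Step 1. [r7c5∈{1,2,9}] r7c5 is the only open cell in col 5 admitting 9, so r7c5=9.
Step 2. [r9c4∈{1}] nothing but 1 survives at r9c4. So r9c4=1.
Step 3. [r6c1∈{6,7,9}] row 6 places 9 nowhere but r6c1. So r6c1=9.
Step 4. [r8c8∈{1,3,6,8}] 3 has one home in col 8: r8c8, so r8c8=3.
Step 5. [r8c5∈{2,4}] across box 8, 4 lands solely at r8c5 ⇒ r8c5=4.
Step 6. [r4c9∈{5,6,8}] 5 has one home in row 4: r4c9. So r4c9=5.
Step 7. [r6c4∈{6,7,8}] in row 6, 6 fits only at r6c4. So r6c4=6.
Step 8. [r5c8∈{6,8,9}] r5c8 is the only open cell in col 8 admitting 9. So r5c8=9.
Step 9. [r2c1∈{1,2,4}] 2 has one home in row 2: r2c1, so r2c1=2.
Step 10. [r3c3∈{1,4,9}] in col 3, 9 fits only at r3c3 ⇒ r3c3=9.
Step 11. [r3c4∈{7}] r3c4's peers cover all but 7 ⇒ r3c4=7.
Step 12. [r8c3∈{1,2,6}] across row 8, 2 lands solely at r8c3. So r8c3=2.
Step 13. [r2c9∈{1,4}] 4 has one home in row 2: r2c9, so r2c9=4.
Step 14. [r6c5∈{7}] nothing but 7 survives at r6c5, so r6c5=7.
Step 15. [r1c8∈{1,7}] across row 1, 7 lands solely at r1c8. So r1c8=7.
Step 16. [r1c2∈{1,4}] in row 1, 1 fits only at r1c2 ⇒ r1c2=1.
Step 17. [r7c9∈{1,6,7}] r7c9 is the only open cell in row 7 admitting 7, so r7c9=7.
Step 18. [r3c2∈{4}] r3c2 is down to just 4, so r3c2=4.
Step 19. [r4c4∈{8}] only 8 remains possible at r4c4. So r4c4=8.
Step 20. [r4c8∈{6}] r4c8 is down to just 6, so r4c8=6.
Step 21. [r7c3∈{1,6}] row 7 places 6 nowhere but r7c3 ⇒ r7c3=6.
Step 22. [r5c9∈{8}] only 8 remains possible at r5c9. So r5c9=8.
Step 23. [r3c9∈{1}] r3c9 is down to just 1. So r3c9=1.
Step 24. [r5c3∈{3}] r5c3's peers cover all but 3 ⇒ r5c3=3.
Step 25. [r5c2∈{7}] r5c2 has the single candidate 7. So r5c2=7.
Step 26. [r4c3∈{1,4}] 1 has one home in col 3: r4c3. So r4c3=1.
Step 27. [r9c3∈{4}] r9c3's peers cover all but 4. So r9c3=4.
Step 28. [r6c2∈{8}] r6c2 has the single candidate 8. So r6c2=8.
Step 29. [r5c1∈{6}] only 6 remains possible at r5c1. So r5c1=6.
Step 30. [r3c8∈{8}] nothing but 8 survives at r3c8 ⇒ r3c8=8.
Step 31. [r9c2∈{3}] r9c2 is down to just 3. So r9c2=3.
Step 32. [r8c1∈{1}] r8c1 has the single candidate 1. So r8c1=1.
Step 33. [r5c5∈{2}] r5c5's peers cover all but 2 ⇒ r5c5=2.
Step 34. [r9c7∈{5}] r9c7 is down to just 5. So r9c7=5.
Step 35. [r9c9∈{9}] r9c9 is down to just 9 ⇒ r9c9=9.
Step 36. [r5c6∈{5}] nothing but 5 survives at r5c6. So r5c6=5.
Step 37. [r8c9∈{6}] r8c9 is down to just 6 ⇒ r8c9=6.
Step 38. [r1c6∈{4}] r1c6's peers cover all but 4, so r1c6=4.
Step 39. [r9c1∈{7}] r9c1 has the single candidate 7, so r9c1=7.
Step 40. [r7c4∈{2}] r7c4 is down to just 2, so r7c4=2.
Step 41. [r3c1∈{5}] only 5 remains possible at r3c1 ⇒ r3c1=5.
Step 42. [r8c7∈{8}] r8c7's peers cover all but 8 ⇒ r8c7=8.
Step 43. [r4c1∈{4}] r4c1's peers cover all but 4. So r4c1=4.
Step 44. [r2c4∈{3}] nothing but 3 survives at r2c4, so r2c4=3.
Step 45. [r7c8∈{1}] r7c8 has the single candidate 1 ⇒ r7c8=1.
Step 46. [r1c4∈{9}] r1c4 is down to just 9. So r1c4=9.
Step 47. [r2c5∈{1}] only 1 remains possible at r2c5, so r2c5=1.

Answer: 3 1 8 9 5 4 6 7 2 / 2 6 7 3 1 8 9 5 4 / 5 4 9 7 6 2 3 8 1 / 4 2 1 8 3 9 7 6 5 / 6 7 3 4 2 5 1 9 8 / 9 8 5 6 7 1 2 4 3 / 8 5 6 2 9 3 4 1 7 / 1 9 2 5 4 7 8 3 6 / 7 3 4 1 8 6 5 2 9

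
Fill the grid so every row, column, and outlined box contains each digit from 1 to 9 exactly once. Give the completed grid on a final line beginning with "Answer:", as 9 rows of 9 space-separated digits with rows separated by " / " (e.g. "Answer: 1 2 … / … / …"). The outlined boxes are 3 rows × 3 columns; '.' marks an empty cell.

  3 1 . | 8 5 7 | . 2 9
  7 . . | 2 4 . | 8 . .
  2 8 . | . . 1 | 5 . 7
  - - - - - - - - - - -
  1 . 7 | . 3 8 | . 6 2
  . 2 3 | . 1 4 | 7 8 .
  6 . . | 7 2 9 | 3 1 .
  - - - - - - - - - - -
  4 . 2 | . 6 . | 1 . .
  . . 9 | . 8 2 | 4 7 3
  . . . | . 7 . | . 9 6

Step 1. [r8c1∈{5}] only 5 remains possible at r8c1. So r8c1=5.
Step 2. [r4c2∈{4,5,9}] 4 has one home in row 4: r4c2. So r4c2=4.
Step 3. [r2c6∈{3,6}] across col 6, 6 lands solely at r2c6, so r2c6=6.
Step 4. [r3c4∈{3,9}] box 2 places 3 nowhere but r3c4, so r3c4=3.
Step 5. [r6c2∈{5}] nothing but 5 survives at r6c2, so r6c2=5.
Step 6. [r7c8∈{5}] r7c8's peers cover all but 5 ⇒ r7c8=5.
Step 7. [r9c2∈{3}] only 3 remains possible at r9c2 ⇒ r9c2=3.
Step 8. [r3c3∈{4,6}] across row 3, 6 lands solely at r3c3. So r3c3=6.
Step 9. [r4c4∈{5}] r4c4 has the single candidate 5, so r4c4=5.
Step 10. [r9c3∈{1,8}] in col 3, 1 fits only at r9c3. So r9c3=1.
Step 11. [r9c1∈{8}] only 8 remains possible at r9c1 ⇒ r9c1=8.
Step 12. [r8c2∈{6}] r8c2 has the single candidate 6. So r8c2=6.
Step 13. [r6c3∈{8}] r6c3 is down to just 8, so r6c3=8.
Step 14. [r4c7∈{9}] r4c7 has the single candidate 9. So r4c7=9.
Step 15. [r3c5∈{9}] only 9 remains possible at r3c5. So r3c5=9.
Step 16. [r2c3∈{5}] r2c3 is down to just 5, so r2c3=5.
Step 17. [r2c9∈{1}] nothing but 1 survives at r2c9 ⇒ r2c9=1.
Step 18. [r9c4∈{4}] nothing but 4 survives at r9c4. So r9c4=4.
Step 19. [r8c4∈{1}] nothing but 1 survives at r8c4 ⇒ r8c4=1.
Step 20. [r1c3∈{4}] nothing but 4 survives at r1c3. So r1c3=4.
Step 21. [r7c6∈{3}] nothing but 3 survives at r7c6. So r7c6=3.
Step 22. [r7c4∈{9}] r7c4's peers cover all but 9. So r7c4=9.
Step 23. [r9c7∈{2}] nothing but 2 survives at r9c7, so r9c7=2.
Step 24. [r1c7∈{6}] r1c7 is down to just 6, so r1c7=6.
Step 25. [r9c6∈{5}] only 5 remains possible at r9c6, so r9c6=5.
Step 26. [r5c4∈{6}] r5c4 is down to just 6, so r5c4=6.
Step 27. [r2c8∈{3}] nothing but 3 survives at r2c8. So r2c8=3.
Step 28. [r5c1∈{9}] r5c1's peers cover all but 9. So r5c1=9.
Step 29. [r7c2∈{7}] r7c2's peers cover all but 7 ⇒ r7c2=7.
Step 30. [r2c2∈{9}] r2c2 has the single candidate 9, so r2c2=9.
Step 31. [r6c9∈{4}] r6c9's peers cover all but 4. So r6c9=4.
Step 32. [r3c8∈{4}] r3c8 is down to just 4. So r3c8=4.
Step 33. [r7c9∈{8}] r7c9 has the single candidate 8. So r7c9=8.
Step 34. [r5c9∈{5}] r5c9's peers cover all but 5 ⇒ r5c9=5.

Answer: 3 1 4 8 5 7 6 2 9 / 7 9 5 2 4 6 8 3 1 / 2 8 6 3 9 1 5 4 7 / 1 4 7 5 3 8 9 6 2 / 9 2 3 6 1 4 7 8 5 / 6 5 8 7 2 9 3 1 4 / 4 7 2 9 6 3 1 5 8 / 5 6 9 1 8 2 4 7 3 / 8 3 1 4 7 5 2 9 6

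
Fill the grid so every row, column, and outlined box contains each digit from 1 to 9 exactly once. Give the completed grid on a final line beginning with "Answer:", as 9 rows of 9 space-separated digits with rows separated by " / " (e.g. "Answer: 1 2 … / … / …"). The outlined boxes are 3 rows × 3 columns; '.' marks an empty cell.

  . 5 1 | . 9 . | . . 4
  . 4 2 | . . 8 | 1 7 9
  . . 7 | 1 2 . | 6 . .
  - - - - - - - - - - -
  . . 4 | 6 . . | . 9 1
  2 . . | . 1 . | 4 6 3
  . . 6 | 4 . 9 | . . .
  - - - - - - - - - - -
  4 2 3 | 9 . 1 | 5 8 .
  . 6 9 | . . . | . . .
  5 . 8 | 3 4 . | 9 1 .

Step 1. [r8c4∈{2,5,7,8}] across col 4, 2 lands solely at r8c4. So r8c4=2.
Step 2. [r8c9∈{7}] nothing but 7 survives at r8c9. So r8c9=7.
Step 3. [r5c4∈{5,7,8}] 8 has one home in col 4: r5c4 ⇒ r5c4=8.
Step 4. [r9c2∈{7}] only 7 remains possible at r9c2. So r9c2=7.
Step 5. [r5c6∈{5,7}] across row 5, 7 lands solely at r5c6, so r5c6=7.
Step 6. [r8c6∈{5}] r8c6's peers cover all but 5, so r8c6=5.
Step 7. [r6c2∈{1,3,8}] 1 has one home in col 2: r6c2, so r6c2=1.
Step 8. [r3c1∈{3,8,9}] across col 1, 9 lands solely at r3c1, so r3c1=9.
Step 9. [r9c6∈{6}] r9c6's peers cover all but 6, so r9c6=6.
Step 10. [r1c6∈{3}] only 3 remains possible at r1c6. So r1c6=3.
Step 11. [r2c1∈{3,6}] across row 2, 3 lands solely at r2c1. So r2c1=3.
Step 12. [r4c5∈{3,5}] r4c5 is the only open cell in row 4 admitting 5 ⇒ r4c5=5.
Step 13. [r3c2∈{8}] r3c2 has the single candidate 8. So r3c2=8.
Step 14. [r6c9∈{2,5,8}] in col 9, 8 fits only at r6c9 ⇒ r6c9=8.
Step 15. [r1c8∈{2}] r1c8 has the single candidate 2. So r1c8=2.
Step 16. [r6c1∈{7}] only 7 remains possible at r6c1 ⇒ r6c1=7.
Step 17. [r3c8∈{3,5}] 3 has one home in row 3: r3c8, so r3c8=3.
Step 18. [r4c6∈{2}] nothing but 2 survives at r4c6. So r4c6=2.
Step 19. [r4c2∈{3}] r4c2 has the single candidate 3 ⇒ r4c2=3.
Step 20. [r1c7∈{8}] r1c7 has the single candidate 8 ⇒ r1c7=8.
Step 21. [r1c4∈{7}] only 7 remains possible at r1c4. So r1c4=7.
Step 22. [r3c6∈{4}] r3c6 has the single candidate 4, so r3c6=4.
Step 23. [r8c1∈{1}] only 1 remains possible at r8c1, so r8c1=1.
Step 24. [r4c1∈{8}] r4c1's peers cover all but 8 ⇒ r4c1=8.
Step 25. [r7c5∈{7}] r7c5 has the single candidate 7, so r7c5=7.
Step 26. [r9c9∈{2}] r9c9's peers cover all but 2 ⇒ r9c9=2.
Step 27. [r8c7∈{3}] only 3 remains possible at r8c7, so r8c7=3.
Step 28. [r2c4∈{5}] r2c4 has the single candidate 5, so r2c4=5.
Step 29. [r8c8∈{4}] only 4 remains possible at r8c8 ⇒ r8c8=4.
Step 30. [r8c5∈{8}] r8c5's peers cover all but 8 ⇒ r8c5=8.
Step 31. [r5c3∈{5}] nothing but 5 survives at r5c3 ⇒ r5c3=5.
Step 32. [r7c9∈{6}] r7c9 is down to just 6. So r7c9=6.
Step 33. [r3c9∈{5}] r3c9 is down to just 5 ⇒ r3c9=5.
Step 34. [r6c7∈{2}] r6c7 has the single candidate 2. So r6c7=2.
Step 35. [r4c7∈{7}] nothing but 7 survives at r4c7 ⇒ r4c7=7.
Step 36. [r2c5∈{6}] r2c5 has the single candidate 6 ⇒ r2c5=6.
Step 37. [r5c2∈{9}] r5c2 has the single candidate 9, so r5c2=9.
Step 38. [r1c1∈{6}] only 6 remains possible at r1c1, so r1c1=6.
Step 39. [r6c8∈{5}] nothing but 5 survives at r6c8. So r6c8=5.
Step 40. [r6c5∈{3}] r6c5 has the single candidate 3 ⇒ r6c5=3.

Answer: 6 5 1 7 9 3 8 2 4 / 3 4 2 5 6 8 1 7 9 / 9 8 7 1 2 4 6 3 5 / 8 3 4 6 5 2 7 9 1 / 2 9 5 8 1 7 4 6 3 / 7 1 6 4 3 9 2 5 8 / 4 2 3 9 7 1 5 8 6 / 1 6 9 2 8 5 3 4 7 / 5 7 8 3 4 6 9 1 2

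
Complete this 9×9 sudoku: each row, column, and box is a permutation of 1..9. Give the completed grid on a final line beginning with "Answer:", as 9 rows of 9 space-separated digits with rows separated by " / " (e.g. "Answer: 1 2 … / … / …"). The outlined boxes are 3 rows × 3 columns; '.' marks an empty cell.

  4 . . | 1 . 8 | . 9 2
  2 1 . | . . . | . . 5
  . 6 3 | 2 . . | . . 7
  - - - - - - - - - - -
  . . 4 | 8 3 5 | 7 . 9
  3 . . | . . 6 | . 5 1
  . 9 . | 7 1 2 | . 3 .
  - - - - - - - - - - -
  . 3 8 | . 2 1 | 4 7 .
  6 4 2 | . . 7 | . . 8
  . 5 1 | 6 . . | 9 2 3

Step 1. [r3c1∈{5,8,9}] r3c1 is the only open cell in box 1 admitting 8 ⇒ r3c1=8.
Step 2. [r1c2∈{7}] only 7 remains possible at r1c2 ⇒ r1c2=7.
Step 3. [r3c5∈{4,5,9}] in row 3, 5 fits only at r3c5. So r3c5=5.
Step 4. [r8c5∈{9}] r8c5 has the single candidate 9 ⇒ r8c5=9.
Step 5. [r2c6∈{3,4,9}] 3 has one home in col 6: r2c6. So r2c6=3.
Step 6. [r6c7∈{6,8}] row 6 places 8 nowhere but r6c7. So r6c7=8.
Step 7. [r5c5∈{4}] nothing but 4 survives at r5c5, so r5c5=4.
Step 8. [r2c4∈{4,9}] r2c4 is the only open cell in col 4 admitting 4. So r2c4=4.
Step 9. [r2c7∈{6}] r2c7's peers cover all but 6. So r2c7=6.
Step 10. [r8c8∈{1}] r8c8 has the single candidate 1 ⇒ r8c8=1.
Step 11. [r6c3∈{5,6}] 6 has one home in col 3: r6c3 ⇒ r6c3=6.
Step 12. [r7c4∈{5}] r7c4 has the single candidate 5, so r7c4=5.
Step 13. [r4c2∈{2}] r4c2 is down to just 2, so r4c2=2.
Step 14. [r1c7∈{3}] only 3 remains possible at r1c7. So r1c7=3.
Step 15. [r5c2∈{8}] r5c2 has the single candidate 8 ⇒ r5c2=8.
Step 16. [r9c6∈{4}] r9c6's peers cover all but 4 ⇒ r9c6=4.
Step 17. [r7c1∈{9}] only 9 remains possible at r7c1 ⇒ r7c1=9.
Step 18. [r5c7∈{2}] only 2 remains possible at r5c7. So r5c7=2.
Step 19. [r3c6∈{9}] r3c6's peers cover all but 9, so r3c6=9.
Step 20. [r2c3∈{9}] r2c3's peers cover all but 9 ⇒ r2c3=9.
Step 21. [r1c5∈{6}] r1c5 has the single candidate 6. So r1c5=6.
Step 22. [r8c4∈{3}] nothing but 3 survives at r8c4, so r8c4=3.
Step 23. [r3c8∈{4}] r3c8 has the single candidate 4. So r3c8=4.
Step 24. [r4c1∈{1}] only 1 remains possible at r4c1 ⇒ r4c1=1.
Step 25. [r5c4∈{9}] only 9 remains possible at r5c4. So r5c4=9.
Step 26. [r9c1∈{7}] only 7 remains possible at r9c1 ⇒ r9c1=7.
Step 27. [r9c5∈{8}] only 8 remains possible at r9c5, so r9c5=8.
Step 28. [r1c3∈{5}] r1c3 is down to just 5. So r1c3=5.
Step 29. [r3c7∈{1}] r3c7's peers cover all but 1 ⇒ r3c7=1.
Step 30. [r2c8∈{8}] only 8 remains possible at r2c8. So r2c8=8.
Step 31. [r4c8∈{6}] nothing but 6 survives at r4c8. So r4c8=6.
Step 32. [r5c3∈{7}] r5c3 has the single candidate 7, so r5c3=7.
Step 33. [r8c7∈{5}] only 5 remains possible at r8c7. So r8c7=5.
Step 34. [r6c9∈{4}] r6c9 is down to just 4. So r6c9=4.
Step 35. [r7c9∈{6}] r7c9 has the single candidate 6, so r7c9=6.
Step 36. [r2c5∈{7}] nothing but 7 survives at r2c5, so r2c5=7.
Step 37. [r6c1∈{5}] r6c1 has the single candidate 5 ⇒ r6c1=5.

Answer: 4 7 5 1 6 8 3 9 2 / 2 1 9 4 7 3 6 8 5 / 8 6 3 2 5 9 1 4 7 / 1 2 4 8 3 5 7 6 9 / 3 8 7 9 4 6 2 5 1 / 5 9 6 7 1 2 8 3 4 / 9 3 8 5 2 1 4 7 6 / 6 4 2 3 9 7 5 1 8 / 7 5 1 6 8 4 9 2 3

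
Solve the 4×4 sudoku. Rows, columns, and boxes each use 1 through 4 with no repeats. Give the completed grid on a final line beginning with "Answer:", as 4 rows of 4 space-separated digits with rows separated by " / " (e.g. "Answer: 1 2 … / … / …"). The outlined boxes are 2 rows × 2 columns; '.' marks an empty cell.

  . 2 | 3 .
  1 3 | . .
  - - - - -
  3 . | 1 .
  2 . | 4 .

Step 1. [r2c4∈{2,4}] 4 has one home in row 2: r2c4. So r2c4=4.
Step 2. [r4c4∈{3}] r4c4 is down to just 3, so r4c4=3.
Step 3. [r3c2∈{4}] r3c2 is down to just 4, so r3c2=4.
Step 4. [r2c3∈{2}] r2c3 is down to just 2, so r2c3=2.
Step 5. [r1c4∈{1}] nothing but 1 survives at r1c4, so r1c4=1.
Step 6. [r4c2∈{1}] r4c2 is down to just 1. So r4c2=1.
Step 7. [r1c1∈{4}] only 4 remains possible at r1c1, so r1c1=4.
Step 8. [r3c4∈{2}] r3c4's peers cover all but 2, so r3c4=2.

Answer: 4 2 3 1 / 1 3 2 4 / 3 4 1 2 / 2 1 4 3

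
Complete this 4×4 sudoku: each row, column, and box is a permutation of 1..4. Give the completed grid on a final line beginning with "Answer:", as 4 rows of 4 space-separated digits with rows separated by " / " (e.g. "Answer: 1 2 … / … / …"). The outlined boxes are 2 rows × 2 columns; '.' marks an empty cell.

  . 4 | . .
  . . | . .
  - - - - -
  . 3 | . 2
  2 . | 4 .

Step 1. [r3c3∈{1}] r3c3 has the single candidate 1, so r3c3=1.
Step 2. [r1c3∈{2,3}] in row 1, 2 fits only at r1c3 ⇒ r1c3=2.
Step 3. [r2c3∈{3}] nothing but 3 survives at r2c3. So r2c3=3.
Step 4. [r2c1∈{1}] nothing but 1 survives at r2c1 ⇒ r2c1=1.
Step 5. [r1c4∈{1}] only 1 remains possible at r1c4, so r1c4=1.
Step 6. [r4c4∈{3}] r4c4 has the single candidate 3 ⇒ r4c4=3.
Step 7. [r2c4∈{4}] r2c4 has the single candidate 4. So r2c4=4.
Step 8. [r2c2∈{2}] nothing but 2 survives at r2c2. So r2c2=2.
Step 9. [r3c1∈{4}] only 4 remains possible at r3c1. So r3c1=4.
Step 10. [r1c1∈{3}] r1c1 has the single candidate 3. So r1c1=3.
Step 11. [r4c2∈{1}] r4c2 is down to just 1. So r4c2=1.

Answer: 3 4 2 1 / 1 2 3 4 / 4 3 1 2 / 2 1 4 3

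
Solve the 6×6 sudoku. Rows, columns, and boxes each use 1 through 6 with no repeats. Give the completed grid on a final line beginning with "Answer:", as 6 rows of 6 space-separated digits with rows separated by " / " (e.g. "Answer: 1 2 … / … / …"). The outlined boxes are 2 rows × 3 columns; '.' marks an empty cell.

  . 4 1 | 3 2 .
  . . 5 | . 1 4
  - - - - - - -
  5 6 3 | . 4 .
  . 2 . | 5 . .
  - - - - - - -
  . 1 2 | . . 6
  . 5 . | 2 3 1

Step 1. [r2c1∈{2,3,6}] r2c1 is the only open cell in row 2 admitting 2. So r2c1=2.
Step 2. [r4c3∈{4}] r4c3 is down to just 4 ⇒ r4c3=4.
Step 3. [r6c1∈{4,6}] row 6 places 4 nowhere but r6c1. So r6c1=4.
Step 4. [r2c4∈{6}] nothing but 6 survives at r2c4 ⇒ r2c4=6.
Step 5. [r4c5∈{6}] r4c5 has the single candidate 6. So r4c5=6.
Step 6. [r3c4∈{1}] only 1 remains possible at r3c4, so r3c4=1.
Step 7. [r1c1∈{6}] nothing but 6 survives at r1c1, so r1c1=6.
Step 8. [r1c6∈{5}] r1c6's peers cover all but 5. So r1c6=5.
Step 9. [r5c4∈{4}] r5c4 is down to just 4 ⇒ r5c4=4.
Step 10. [r3c6∈{2}] r3c6 is down to just 2. So r3c6=2.
Step 11. [r2c2∈{3}] only 3 remains possible at r2c2, so r2c2=3.
Step 12. [r6c3∈{6}] r6c3 has the single candidate 6, so r6c3=6.
Step 13. [r4c1∈{1}] r4c1 is down to just 1 ⇒ r4c1=1.
Step 14. [r5c1∈{3}] only 3 remains possible at r5c1, so r5c1=3.
Step 15. [r5c5∈{5}] only 5 remains possible at r5c5. So r5c5=5.
Step 16. [r4c6∈{3}] r4c6 has the single candidate 3 ⇒ r4c6=3.

Answer: 6 4 1 3 2 5 / 2 3 5 6 1 4 / 5 6 3 1 4 2 / 1 2 4 5 6 3 / 3 1 2 4 5 6 / 4 5 6 2 3 1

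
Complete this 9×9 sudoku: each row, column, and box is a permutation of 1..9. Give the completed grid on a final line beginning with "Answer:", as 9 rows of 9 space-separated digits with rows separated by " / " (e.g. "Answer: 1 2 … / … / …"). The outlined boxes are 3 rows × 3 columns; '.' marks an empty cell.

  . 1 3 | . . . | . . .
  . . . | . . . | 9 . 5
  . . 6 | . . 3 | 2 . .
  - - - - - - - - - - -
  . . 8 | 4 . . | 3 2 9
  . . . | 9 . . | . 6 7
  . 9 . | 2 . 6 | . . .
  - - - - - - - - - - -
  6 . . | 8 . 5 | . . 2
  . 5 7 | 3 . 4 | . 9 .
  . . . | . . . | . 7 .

Step 1. [r6c8∈{1,4,5,8}] r6c8 is the only open cell in col 8 admitting 5 ⇒ r6c8=5.
Step 2. [r1c7∈{4,6,7,8}] r1c7 is the only open cell in col 7 admitting 7. So r1c7=7.
Step 3. [r9c9∈{1,3,4,6,8}] across col 9, 3 lands solely at r9c9 ⇒ r9c9=3.
Step 4. [r7c5∈{1,7,9}] row 7 places 7 nowhere but r7c5. So r7c5=7.
Step 5. [r6c1∈{1,3,4,7}] in row 6, 7 fits only at r6c1, so r6c1=7.
Step 6. [r5c1∈{1,2,3,4,5}] in col 1, 3 fits only at r5c1, so r5c1=3.
Step 7. [r5c3∈{1,2,4,5}] in col 3, 5 fits only at r5c3, so r5c3=5.
Step 8. [r4c1∈{1}] r4c1 is down to just 1. So r4c1=1.
Step 9. [r6c3∈{4}] r6c3 has the single candidate 4 ⇒ r6c3=4.
Step 10. [r2c3∈{2}] r2c3 has the single candidate 2, so r2c3=2.
Step 11. [r1c9∈{4,6,8}] box 3 places 6 nowhere but r1c9, so r1c9=6.
Step 12. [r3c9∈{1,4,8}] in col 9, 4 fits only at r3c9. So r3c9=4.
Step 13. [r1c8∈{8}] r1c8 is down to just 8. So r1c8=8.
Step 14. [r3c8∈{1}] nothing but 1 survives at r3c8 ⇒ r3c8=1.
Step 15. [r5c7∈{1,4,8}] 4 has one home in row 5: r5c7, so r5c7=4.
Step 16. [r7c7∈{1}] r7c7 has the single candidate 1, so r7c7=1.
Step 17. [r8c5∈{1,2,6}] 1 has one home in row 8: r8c5 ⇒ r8c5=1.
Step 18. [r1c4∈{5}] r1c4's peers cover all but 5. So r1c4=5.
Step 19. [r5c5∈{8}] r5c5 is down to just 8. So r5c5=8.
Step 20. [r3c5∈{9}] r3c5 has the single candidate 9 ⇒ r3c5=9.
Step 21. [r8c9∈{8}] r8c9 has the single candidate 8 ⇒ r8c9=8.
Step 22. [r2c6∈{1,7,8}] in col 6, 8 fits only at r2c6 ⇒ r2c6=8.
Step 23. [r2c1∈{4}] r2c1 has the single candidate 4 ⇒ r2c1=4.
Step 24. [r9c6∈{2,9}] r9c6 is the only open cell in col 6 admitting 9. So r9c6=9.
Step 25. [r9c5∈{2,6}] box 8 places 2 nowhere but r9c5 ⇒ r9c5=2.
Step 26. [r3c4∈{7}] r3c4 has the single candidate 7 ⇒ r3c4=7.
Step 27. [r9c2∈{4,8}] row 9 places 4 nowhere but r9c2, so r9c2=4.
Step 28. [r9c4∈{6}] only 6 remains possible at r9c4. So r9c4=6.
Step 29. [r3c1∈{5,8}] across row 3, 5 lands solely at r3c1. So r3c1=5.
Step 30. [r9c1∈{8}] r9c1 has the single candidate 8, so r9c1=8.
Step 31. [r3c2∈{8}] r3c2 is down to just 8 ⇒ r3c2=8.
Step 32. [r6c5∈{3}] r6c5 is down to just 3, so r6c5=3.
Step 33. [r4c5∈{5}] only 5 remains possible at r4c5, so r4c5=5.
Step 34. [r8c1∈{2}] nothing but 2 survives at r8c1. So r8c1=2.
Step 35. [r1c6∈{2}] only 2 remains possible at r1c6. So r1c6=2.
Step 36. [r2c4∈{1}] nothing but 1 survives at r2c4. So r2c4=1.
Step 37. [r5c6∈{1}] nothing but 1 survives at r5c6. So r5c6=1.
Step 38. [r1c1∈{9}] r1c1 has the single candidate 9. So r1c1=9.
Step 39. [r4c2∈{6}] r4c2 has the single candidate 6. So r4c2=6.
Step 40. [r7c2∈{3}] only 3 remains possible at r7c2, so r7c2=3.
Step 41. [r4c6∈{7}] nothing but 7 survives at r4c6 ⇒ r4c6=7.
Step 42. [r5c2∈{2}] nothing but 2 survives at r5c2, so r5c2=2.
Step 43. [r6c7∈{8}] r6c7 is down to just 8, so r6c7=8.
Step 44. [r2c5∈{6}] r2c5's peers cover all but 6 ⇒ r2c5=6.
Step 45. [r1c5∈{4}] only 4 remains possible at r1c5, so r1c5=4.
Step 46. [r7c8∈{4}] r7c8's peers cover all but 4. So r7c8=4.
Step 47. [r6c9∈{1}] r6c9's peers cover all but 1, so r6c9=1.
Step 48. [r9c3∈{1}] r9c3 has the single candidate 1, so r9c3=1.
Step 49. [r7c3∈{9}] r7c3 has the single candidate 9. So r7c3=9.
Step 50. [r9c7∈{5}] r9c7's peers cover all but 5. So r9c7=5.
Step 51. [r2c8∈{3}] nothing but 3 survives at r2c8, so r2c8=3.
Step 52. [r8c7∈{6}] r8c7's peers cover all but 6, so r8c7=6.
Step 53. [r2c2∈{7}] r2c2's peers cover all but 7 ⇒ r2c2=7.

Answer: 9 1 3 5 4 2 7 8 6 / 4 7 2 1 6 8 9 3 5 / 5 8 6 7 9 3 2 1 4 / 1 6 8 4 5 7 3 2 9 / 3 2 5 9 8 1 4 6 7 / 7 9 4 2 3 6 8 5 1 / 6 3 9 8 7 5 1 4 2 / 2 5 7 3 1 4 6 9 8 / 8 4 1 6 2 9 5 7 3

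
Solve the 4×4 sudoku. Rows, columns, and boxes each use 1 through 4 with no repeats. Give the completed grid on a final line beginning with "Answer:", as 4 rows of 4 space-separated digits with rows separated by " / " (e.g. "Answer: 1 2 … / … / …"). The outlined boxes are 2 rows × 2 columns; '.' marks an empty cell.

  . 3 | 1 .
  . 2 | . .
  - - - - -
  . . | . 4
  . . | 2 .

Step 1. [r3c2∈{1}] r3c2's peers cover all but 1. So r3c2=1.
Step 2. [r3c3∈{3}] r3c3 is down to just 3 ⇒ r3c3=3.
Step 3. [r1c1∈{4}] r1c1's peers cover all but 4, so r1c1=4.
Step 4. [r3c1∈{2}] nothing but 2 survives at r3c1, so r3c1=2.
Step 5. [r4c1∈{3}] r4c1 has the single candidate 3 ⇒ r4c1=3.
Step 6. [r4c2∈{4}] r4c2 has the single candidate 4, so r4c2=4.
Step 7. [r4c4∈{1}] r4c4 is down to just 1. So r4c4=1.
Step 8. [r1c4∈{2}] r1c4 has the single candidate 2. So r1c4=2.
Step 9. [r2c4∈{3}] r2c4 is down to just 3 ⇒ r2c4=3.
Step 10. [r2c1∈{1}] nothing but 1 survives at r2c1. So r2c1=1.
Step 11. [r2c3∈{4}] r2c3 is down to just 4, so r2c3=4.

Answer: 4 3 1 2 / 1 2 4 3 / 2 1 3 4 / 3 4 2 1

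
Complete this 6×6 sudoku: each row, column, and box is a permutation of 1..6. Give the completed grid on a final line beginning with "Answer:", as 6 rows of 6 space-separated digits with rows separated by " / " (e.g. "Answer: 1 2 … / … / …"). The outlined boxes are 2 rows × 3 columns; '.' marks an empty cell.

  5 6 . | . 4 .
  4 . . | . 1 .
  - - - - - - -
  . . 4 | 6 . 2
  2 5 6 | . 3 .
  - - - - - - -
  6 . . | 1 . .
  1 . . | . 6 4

Step 1. [r1c6∈{3}] r1c6 has the single candidate 3, so r1c6=3.
Step 2. [r5c6∈{5}] only 5 remains possible at r5c6 ⇒ r5c6=5.
Step 3. [r6c4∈{2,3}] in col 4, 3 fits only at r6c4 ⇒ r6c4=3.
Step 4. [r6c2∈{2}] nothing but 2 survives at r6c2. So r6c2=2.
Step 5. [r2c2∈{3}] only 3 remains possible at r2c2. So r2c2=3.
Step 6. [r2c3∈{2}] r2c3 has the single candidate 2, so r2c3=2.
Step 7. [r3c1∈{3}] r3c1 is down to just 3, so r3c1=3.
Step 8. [r3c2∈{1}] r3c2's peers cover all but 1 ⇒ r3c2=1.
Step 9. [r3c5∈{5}] r3c5 is down to just 5. So r3c5=5.
Step 10. [r2c4∈{5}] r2c4's peers cover all but 5, so r2c4=5.
Step 11. [r1c3∈{1}] r1c3 has the single candidate 1 ⇒ r1c3=1.
Step 12. [r6c3∈{5}] r6c3 has the single candidate 5. So r6c3=5.
Step 13. [r2c6∈{6}] r2c6 has the single candidate 6. So r2c6=6.
Step 14. [r5c5∈{2}] only 2 remains possible at r5c5. So r5c5=2.
Step 15. [r5c3∈{3}] only 3 remains possible at r5c3. So r5c3=3.
Step 16. [r5c2∈{4}] r5c2 has the single candidate 4. So r5c2=4.
Step 17. [r1c4∈{2}] nothing but 2 survives at r1c4 ⇒ r1c4=2.
Step 18. [r4c4∈{4}] r4c4's peers cover all but 4, so r4c4=4.
Step 19. [r4c6∈{1}] nothing but 1 survives at r4c6 ⇒ r4c6=1.

Answer: 5 6 1 2 4 3 / 4 3 2 5 1 6 / 3 1 4 6 5 2 / 2 5 6 4 3 1 / 6 4 3 1 2 5 / 1 2 5 3 6 4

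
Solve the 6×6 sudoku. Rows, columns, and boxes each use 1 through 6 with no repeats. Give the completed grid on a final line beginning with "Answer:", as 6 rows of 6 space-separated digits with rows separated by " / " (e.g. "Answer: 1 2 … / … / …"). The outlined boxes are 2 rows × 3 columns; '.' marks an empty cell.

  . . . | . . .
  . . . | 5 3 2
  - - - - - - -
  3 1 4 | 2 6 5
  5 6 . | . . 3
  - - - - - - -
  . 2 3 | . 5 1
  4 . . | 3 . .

Step 1. [r6c3∈{1,5,6}] in row 6, 1 fits only at r6c3, so r6c3=1.
Step 2. [r1c6∈{4,6}] across col 6, 4 lands solely at r1c6, so r1c6=4.
Step 3. [r1c4∈{1,6}] across box 2, 6 lands solely at r1c4. So r1c4=6.
Step 4. [r4c4∈{1,4}] in col 4, 1 fits only at r4c4. So r4c4=1.
Step 5. [r1c1∈{1,2}] col 1 places 2 nowhere but r1c1, so r1c1=2.
Step 6. [r5c1∈{6}] r5c1's peers cover all but 6. So r5c1=6.
Step 7. [r1c3∈{5}] r1c3's peers cover all but 5. So r1c3=5.
Step 8. [r5c4∈{4}] r5c4's peers cover all but 4, so r5c4=4.
Step 9. [r2c1∈{1}] r2c1's peers cover all but 1 ⇒ r2c1=1.
Step 10. [r1c5∈{1}] r1c5 has the single candidate 1, so r1c5=1.
Step 11. [r4c3∈{2}] nothing but 2 survives at r4c3 ⇒ r4c3=2.
Step 12. [r2c3∈{6}] r2c3's peers cover all but 6, so r2c3=6.
Step 13. [r6c2∈{5}] only 5 remains possible at r6c2. So r6c2=5.
Step 14. [r1c2∈{3}] r1c2 has the single candidate 3, so r1c2=3.
Step 15. [r6c6∈{6}] r6c6's peers cover all but 6. So r6c6=6.
Step 16. [r6c5∈{2}] r6c5 is down to just 2. So r6c5=2.
Step 17. [r4c5∈{4}] r4c5 is down to just 4, so r4c5=4.
Step 18. [r2c2∈{4}] nothing but 4 survives at r2c2 ⇒ r2c2=4.

Answer: 2 3 5 6 1 4 / 1 4 6 5 3 2 / 3 1 4 2 6 5 / 5 6 2 1 4 3 / 6 2 3 4 5 1 / 4 5 1 3 2 6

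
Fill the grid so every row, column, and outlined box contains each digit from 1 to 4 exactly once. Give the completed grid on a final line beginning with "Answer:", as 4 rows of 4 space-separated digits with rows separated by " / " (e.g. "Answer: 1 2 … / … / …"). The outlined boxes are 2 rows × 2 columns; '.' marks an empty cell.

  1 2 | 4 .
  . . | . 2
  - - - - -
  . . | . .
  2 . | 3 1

Step 1. [r4c2∈{4}] r4c2's peers cover all but 4 ⇒ r4c2=4.
Step 2. [r3c1∈{3}] nothing but 3 survives at r3c1 ⇒ r3c1=3.
Step 3. [r3c3∈{2}] r3c3 has the single candidate 2 ⇒ r3c3=2.
Step 4. [r3c2∈{1}] nothing but 1 survives at r3c2. So r3c2=1.
Step 5. [r3c4∈{4}] r3c4's peers cover all but 4. So r3c4=4.
Step 6. [r2c2∈{3}] r2c2 is down to just 3 ⇒ r2c2=3.
Step 7. [r2c3∈{1}] only 1 remains possible at r2c3, so r2c3=1.
Step 8. [r2c1∈{4}] only 4 remains possible at r2c1, so r2c1=4.
Step 9. [r1c4∈{3}] only 3 remains possible at r1c4, so r1c4=3.

Answer: 1 2 4 3 / 4 3 1 2 / 3 1 2 4 / 2 4 3 1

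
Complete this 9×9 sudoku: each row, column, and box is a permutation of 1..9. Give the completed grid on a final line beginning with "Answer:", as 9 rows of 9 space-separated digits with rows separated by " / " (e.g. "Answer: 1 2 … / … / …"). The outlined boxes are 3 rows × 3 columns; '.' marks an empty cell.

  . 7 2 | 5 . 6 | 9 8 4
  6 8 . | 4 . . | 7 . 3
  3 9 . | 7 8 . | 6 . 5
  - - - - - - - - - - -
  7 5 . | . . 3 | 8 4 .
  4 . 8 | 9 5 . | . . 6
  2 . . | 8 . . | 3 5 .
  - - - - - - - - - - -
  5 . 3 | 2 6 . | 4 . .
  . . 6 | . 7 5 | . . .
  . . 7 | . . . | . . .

Step 1. [r7c2∈{1}] r7c2's peers cover all but 1. So r7c2=1.
Step 2. [r9c8∈{1,2,3,6,9}] r9c8 is the only open cell in row 9 admitting 6 ⇒ r9c8=6.
Step 3. [r8c8∈{1,2,3,9}] 3 has one home in col 8: r8c8, so r8c8=3.
Step 4. [r8c4∈{1}] r8c4 has the single candidate 1, so r8c4=1.
Step 5. [r7c8∈{7,9}] in col 8, 9 fits only at r7c8. So r7c8=9.
Step 6. [r8c7∈{2}] only 2 remains possible at r8c7. So r8c7=2.
Step 7. [r5c7∈{1}] only 1 remains possible at r5c7. So r5c7=1.
Step 8. [r8c9∈{8}] only 8 remains possible at r8c9. So r8c9=8.
Step 9. [r1c1∈{1}] r1c1's peers cover all but 1, so r1c1=1.
Step 10. [r5c8∈{2,7}] col 8 places 7 nowhere but r5c8 ⇒ r5c8=7.
Step 11. [r5c6∈{2}] only 2 remains possible at r5c6, so r5c6=2.
Step 12. [r3c6∈{1}] nothing but 1 survives at r3c6. So r3c6=1.
Step 13. [r2c6∈{9}] only 9 remains possible at r2c6, so r2c6=9.
Step 14. [r9c5∈{3,4,9}] r9c5 is the only open cell in col 5 admitting 9, so r9c5=9.
Step 15. [r9c6∈{4,8}] 4 has one home in box 8: r9c6 ⇒ r9c6=4.
Step 16. [r4c5∈{1}] nothing but 1 survives at r4c5 ⇒ r4c5=1.
Step 17. [r4c3∈{9}] r4c3 has the single candidate 9 ⇒ r4c3=9.
Step 18. [r2c5∈{2}] r2c5 is down to just 2 ⇒ r2c5=2.
Step 19. [r9c7∈{5}] r9c7 is down to just 5, so r9c7=5.
Step 20. [r9c9∈{1}] r9c9 has the single candidate 1, so r9c9=1.
Step 21. [r9c2∈{2}] nothing but 2 survives at r9c2 ⇒ r9c2=2.
Step 22. [r6c3∈{1}] r6c3 is down to just 1, so r6c3=1.
Step 23. [r1c5∈{3}] r1c5's peers cover all but 3, so r1c5=3.
Step 24. [r6c2∈{6}] r6c2 has the single candidate 6. So r6c2=6.
Step 25. [r4c4∈{6}] r4c4 is down to just 6 ⇒ r4c4=6.
Step 26. [r6c6∈{7}] only 7 remains possible at r6c6 ⇒ r6c6=7.
Step 27. [r6c5∈{4}] r6c5 is down to just 4. So r6c5=4.
Step 28. [r4c9∈{2}] r4c9's peers cover all but 2 ⇒ r4c9=2.
Step 29. [r5c2∈{3}] r5c2's peers cover all but 3 ⇒ r5c2=3.
Step 30. [r2c8∈{1}] r2c8 is down to just 1 ⇒ r2c8=1.
Step 31. [r6c9∈{9}] r6c9 has the single candidate 9. So r6c9=9.
Step 32. [r9c4∈{3}] r9c4's peers cover all but 3, so r9c4=3.
Step 33. [r8c1∈{9}] only 9 remains possible at r8c1 ⇒ r8c1=9.
Step 34. [r9c1∈{8}] r9c1 has the single candidate 8. So r9c1=8.
Step 35. [r3c3∈{4}] r3c3 is down to just 4. So r3c3=4.
Step 36. [r7c6∈{8}] r7c6's peers cover all but 8, so r7c6=8.
Step 37. [r7c9∈{7}] r7c9 is down to just 7, so r7c9=7.
Step 38. [r8c2∈{4}] r8c2's peers cover all but 4. So r8c2=4.
Step 39. [r3c8∈{2}] r3c8 has the single candidate 2, so r3c8=2.
Step 40. [r2c3∈{5}] nothing but 5 survives at r2c3. So r2c3=5.

Answer: 1 7 2 5 3 6 9 8 4 / 6 8 5 4 2 9 7 1 3 / 3 9 4 7 8 1 6 2 5 / 7 5 9 6 1 3 8 4 2 / 4 3 8 9 5 2 1 7 6 / 2 6 1 8 4 7 3 5 9 / 5 1 3 2 6 8 4 9 7 / 9 4 6 1 7 5 2 3 8 / 8 2 7 3 9 4 5 6 1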